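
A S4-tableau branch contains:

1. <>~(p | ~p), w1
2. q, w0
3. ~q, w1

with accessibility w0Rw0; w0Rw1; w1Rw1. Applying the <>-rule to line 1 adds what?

a fresh world w2 with w1Rw2, and ~(p | ~p) at w2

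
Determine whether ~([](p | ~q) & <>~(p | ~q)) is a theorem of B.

Valid in B

Tableau for the negation [](p | ~q) & <>~(p | ~q):
1. [](p | ~q) & <>~(p | ~q), u
2. [](p | ~q), u
3. <>~(p | ~q), u
4. p | ~q, u
5. ~q, u
6. ~(p | ~q), v
7. ~p, v
8. q, v
9. p | ~q, v
10. ~q, v
Accessibility: uRu, uRv, vRu, vRv
Branch closes: q and ~q both at v.
Every branch of the negation's tableau closes; the branch above is one of them.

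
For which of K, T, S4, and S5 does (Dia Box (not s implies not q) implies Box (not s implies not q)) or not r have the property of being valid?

S4-tableau for the negation not ((Dia Box (not s implies not q) implies Box (not s implies not q)) or not r):
1. not ((Dia Box (not s implies not q) implies Box (not s implies not q)) or not r), u
2. not (Dia Box (not s implies not q) implies Box (not s implies not q)), u
3. r, u
4. Dia Box (not s implies not q), u
5. not Box (not s implies not q), u
6. Box (not s implies not q), v
7. not s implies not q, v
8. not q, v
9. not (not s implies not q), w
10. not s, w
11. q, w
Accessibility: uRu, uRv, uRw, vRv, wRw
Complete open branch: countermodel on an S4-frame, so not valid in S4, nor in K, T (the same frame is also a K-frame and a T-frame).
S5-tableau for the negation not ((Dia Box (not s implies not q) implies Box (not s implies not q)) or not r):
1. not ((Dia Box (not s implies not q) implies Box (not s implies not q)) or not r), u
2. not (Dia Box (not s implies not q) implies Box (not s implies not q)), u
3. r, u
4. Dia Box (not s implies not q), u
5. not Box (not s implies not q), u
6. Box (not s implies not q), v
7. not s implies not q, u
8. not s implies not q, v
9. not q, u
10. not q, v
11. not (not s implies not q), w
12. not s, w
13. q, w
14. not s implies not q, w
15. not q, w
Accessibility: uRu, uRv, uRw, vRu, vRv, vRw, wRu, wRv, wRw
Branch closes: q and not q both at w.
Every branch closes (one shown): valid in S5.

S5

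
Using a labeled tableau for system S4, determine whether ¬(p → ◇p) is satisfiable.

1. ¬(p → ◇p), u
2. p, u
3. ¬◇p, u
4. ¬p, u
Accessibility: uRu
Branch closes: p and ¬p both at u.
(One branch shown.) All branches close.

Unsatisfiable (every branch closes)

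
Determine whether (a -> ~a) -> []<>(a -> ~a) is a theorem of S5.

Yes, valid

Tableau for the negation ~((a -> ~a) -> []<>(a -> ~a)):
1. ~((a -> ~a) -> []<>(a -> ~a)), u
2. a -> ~a, u   [~->-rule on 1]
3. ~[]<>(a -> ~a), u   [~->-rule on 1]
4. ~a, u   [->-rule on 2 (branches; this branch)]
5. ~<>(a -> ~a), v   [~[]-rule on 3: fresh world v, uRv]
6. ~(a -> ~a), u   [~<>-rule on 5 via vRu]
7. a, u   [~->-rule on 6]
Accessibility: uRu, uRv, vRu, vRv
Branch closes: a and ~a both at u.
All branches of the negation close; one closing branch shown above.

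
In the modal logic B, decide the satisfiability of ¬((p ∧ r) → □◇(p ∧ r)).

Unsatisfiable

1. ¬((p ∧ r) → □◇(p ∧ r)), u
2. p ∧ r, u   [¬→-rule on 1]
3. ¬□◇(p ∧ r), u   [¬→-rule on 1]
4. p, u   [∧-rule on 2]
5. r, u   [∧-rule on 2]
6. ¬◇(p ∧ r), v   [¬□-rule on 3: fresh world v, uRv]
7. ¬(p ∧ r), u   [¬◇-rule on 6 via vRu]
8. ¬(p ∧ r), v   [¬◇-rule on 6 via vRv]
9. ¬r, u   [¬∧-rule on 7 (branches; this branch)]
Accessibility: uRu, uRv, vRu, vRv
Branch closes: r and ¬r both at u.
All branches of the tableau close; one closing branch shown above.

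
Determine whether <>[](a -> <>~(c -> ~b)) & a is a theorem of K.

Tableau for the negation ~(<>[](a -> <>~(c -> ~b)) & a):
1. ~(<>[](a -> <>~(c -> ~b)) & a), u
2. ~a, u
The negation has an open branch (countermodel exists).

Not valid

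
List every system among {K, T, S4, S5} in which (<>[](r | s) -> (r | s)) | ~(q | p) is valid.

S5

S4-tableau for the negation ~((<>[](r | s) -> (r | s)) | ~(q | p)):
1. ~((<>[](r | s) -> (r | s)) | ~(q | p)), u
2. ~(<>[](r | s) -> (r | s)), u
3. q | p, u
4. <>[](r | s), u
5. ~(r | s), u
6. ~r, u
7. ~s, u
8. p, u
9. [](r | s), v
10. r | s, v
11. s, v
Accessibility: uRu, uRv, vRv
Complete open branch: countermodel on an S4-frame, so not valid in S4, nor in K, T (the same frame is also a K-frame and a T-frame).
S5-tableau for the negation ~((<>[](r | s) -> (r | s)) | ~(q | p)):
1. ~((<>[](r | s) -> (r | s)) | ~(q | p)), u
2. ~(<>[](r | s) -> (r | s)), u
3. q | p, u
4. <>[](r | s), u
5. ~(r | s), u
6. ~r, u
7. ~s, u
8. p, u
9. [](r | s), v
10. r | s, u
11. r | s, v
12. s, u
Accessibility: uRu, uRv, vRu, vRv
Branch closes: s and ~s both at u.
Every branch closes (one shown): valid in S5.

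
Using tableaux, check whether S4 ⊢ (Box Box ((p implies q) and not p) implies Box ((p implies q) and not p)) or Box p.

Tableau for the negation not ((Box Box ((p implies q) and not p) implies Box ((p implies q) and not p)) or Box p):
1. not ((Box Box ((p implies q) and not p) implies Box ((p implies q) and not p)) or Box p), u
2. not (Box Box ((p implies q) and not p) implies Box ((p implies q) and not p)), u
3. not Box p, u
4. Box Box ((p implies q) and not p), u
5. not Box ((p implies q) and not p), u
6. Box ((p implies q) and not p), u
7. (p implies q) and not p, u
8. p implies q, u
9. not p, u
10. q, u
11. not p, v
12. Box ((p implies q) and not p), v
13. (p implies q) and not p, v
14. p implies q, v
15. q, v
16. not ((p implies q) and not p), w
17. Box ((p implies q) and not p), w
18. (p implies q) and not p, w
19. p implies q, w
20. not p, w
21. not (p implies q), w
22. p, w
23. not q, w
Accessibility: uRu, uRv, uRw, vRv, wRw
Branch closes: p and not p both at w.
All branches of the negation close; one closing branch shown above.

Valid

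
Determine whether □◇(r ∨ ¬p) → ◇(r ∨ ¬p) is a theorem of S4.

Tableau for the negation ¬(□◇(r ∨ ¬p) → ◇(r ∨ ¬p)):
1. ¬(□◇(r ∨ ¬p) → ◇(r ∨ ¬p)), 0
2. □◇(r ∨ ¬p), 0
3. ¬◇(r ∨ ¬p), 0
4. ◇(r ∨ ¬p), 0
5. ¬(r ∨ ¬p), 0
6. ¬r, 0
7. p, 0
8. r ∨ ¬p, 1
9. ◇(r ∨ ¬p), 1
10. ¬(r ∨ ¬p), 1
11. ¬r, 1
12. p, 1
13. ¬p, 1
Accessibility: 0R0, 0R1, 1R1
Branch closes: p and ¬p both at 1.
Every branch of the negation's tableau closes; the branch above is one of them.

Valid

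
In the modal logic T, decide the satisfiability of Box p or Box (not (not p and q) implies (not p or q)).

Yes, satisfiable

1. Box p or Box (not (not p and q) implies (not p or q)), u
2. Box (not (not p and q) implies (not p or q)), u   [or-rule on 1 (branches; this branch)]
3. not (not p and q) implies (not p or q), u   [Box-rule on 2 via uRu]
4. not p or q, u   [implies-rule on 3 (branches; this branch)]
5. q, u   [or-rule on 4 (branches; this branch)]
Accessibility: uRu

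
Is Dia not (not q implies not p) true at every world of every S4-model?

Tableau for the negation not Dia not (not q implies not p):
1. not Dia not (not q implies not p), u
2. not q implies not p, u
3. not p, u
Accessibility: uRu
The negation has an open branch (countermodel exists).

Invalid (countermodel exists)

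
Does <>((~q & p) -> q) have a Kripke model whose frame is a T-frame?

Satisfiable

1. <>((~q & p) -> q), 0
2. (~q & p) -> q, 1
3. q, 1
Accessibility: 0R0, 0R1, 1R1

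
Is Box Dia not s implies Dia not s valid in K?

Tableau for the negation not (Box Dia not s implies Dia not s):
1. not (Box Dia not s implies Dia not s), w0
2. Box Dia not s, w0
3. not Dia not s, w0
The negation has an open branch (countermodel exists).

No, not valid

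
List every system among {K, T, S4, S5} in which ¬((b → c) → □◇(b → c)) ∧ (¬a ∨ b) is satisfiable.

K, T, S4

S5-tableau for the formula:
1. ¬((b → c) → □◇(b → c)) ∧ (¬a ∨ b), u
2. ¬((b → c) → □◇(b → c)), u
3. ¬a ∨ b, u
4. b → c, u
5. ¬□◇(b → c), u
6. b, u
7. c, u
8. ¬◇(b → c), v
9. ¬(b → c), u
10. ¬c, u
Accessibility: uRu, uRv, vRu, vRv
Branch closes: c and ¬c both at u.
Every branch closes (one shown): unsatisfiable in S5.
S4-tableau for the formula:
1. ¬((b → c) → □◇(b → c)) ∧ (¬a ∨ b), u
2. ¬((b → c) → □◇(b → c)), u
3. ¬a ∨ b, u
4. b → c, u
5. ¬□◇(b → c), u
6. b, u
7. c, u
8. ¬◇(b → c), v
9. ¬(b → c), v
10. b, v
11. ¬c, v
Accessibility: uRu, uRv, vRv
Complete open branch: satisfiable in S4, hence also in K, T (this S4-model is also a K-model and a T-model).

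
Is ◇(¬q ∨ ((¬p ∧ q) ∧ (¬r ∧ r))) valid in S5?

No, not valid

Tableau for the negation ¬◇(¬q ∨ ((¬p ∧ q) ∧ (¬r ∧ r))):
1. ¬◇(¬q ∨ ((¬p ∧ q) ∧ (¬r ∧ r))), u
2. ¬(¬q ∨ ((¬p ∧ q) ∧ (¬r ∧ r))), u
3. q, u
4. ¬((¬p ∧ q) ∧ (¬r ∧ r)), u
5. ¬(¬r ∧ r), u
6. ¬r, u
Accessibility: uRu
The negation has an open branch (countermodel exists).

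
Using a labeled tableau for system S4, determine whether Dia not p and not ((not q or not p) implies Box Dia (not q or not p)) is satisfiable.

1. Dia not p and not ((not q or not p) implies Box Dia (not q or not p)), u
2. Dia not p, u   [and-rule on 1]
3. not ((not q or not p) implies Box Dia (not q or not p)), u   [and-rule on 1]
4. not q or not p, u   [neg-implies-rule on 3]
5. not Box Dia (not q or not p), u   [neg-implies-rule on 3]
6. not p, u   [or-rule on 4 (branches; this branch)]
7. not p, v   [Dia-rule on 2: fresh world v, uRv]
8. not Dia (not q or not p), w   [neg-Box-rule on 5: fresh world w, uRw]
9. not (not q or not p), w   [neg-Dia-rule on 8 via wRw]
10. q, w   [neg-or-rule on 9]
11. p, w   [neg-or-rule on 9]
Accessibility: uRu, uRv, uRw, vRv, wRw

Yes, satisfiable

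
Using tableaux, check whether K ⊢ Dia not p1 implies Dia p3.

Tableau for the negation not (Dia not p1 implies Dia p3):
1. not (Dia not p1 implies Dia p3), u
2. Dia not p1, u
3. not Dia p3, u
4. not p1, v
5. not p3, v
Accessibility: uRv
The negation has an open branch (countermodel exists).

No, not valid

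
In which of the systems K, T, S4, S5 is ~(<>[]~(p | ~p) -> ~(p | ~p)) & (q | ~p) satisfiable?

K

T-tableau for the formula:
1. ~(<>[]~(p | ~p) -> ~(p | ~p)) & (q | ~p), w0
2. ~(<>[]~(p | ~p) -> ~(p | ~p)), w0   [&-rule on 1]
3. q | ~p, w0   [&-rule on 1]
4. <>[]~(p | ~p), w0   [~->-rule on 2]
5. p | ~p, w0   [~->-rule on 2]
6. ~p, w0   [|-rule on 3 (branches; this branch)]
7. []~(p | ~p), w1   [<>-rule on 4: fresh world w1, w0Rw1]
8. ~(p | ~p), w1   [[]-rule on 7 via w1Rw1]
9. ~p, w1   [~|-rule on 8]
10. p, w1   [~|-rule on 8]
Accessibility: w0Rw0, w0Rw1, w1Rw1
Branch closes: p and ~p both at w1.
Every branch closes (one shown): unsatisfiable in T, hence also in S4, S5 (every S4/S5-frame is a T-frame).
K-tableau for the formula:
1. ~(<>[]~(p | ~p) -> ~(p | ~p)) & (q | ~p), w0
2. ~(<>[]~(p | ~p) -> ~(p | ~p)), w0   [&-rule on 1]
3. q | ~p, w0   [&-rule on 1]
4. <>[]~(p | ~p), w0   [~->-rule on 2]
5. p | ~p, w0   [~->-rule on 2]
6. ~p, w0   [|-rule on 3 (branches; this branch)]
7. []~(p | ~p), w1   [<>-rule on 4: fresh world w1, w0Rw1]
Accessibility: w0Rw1
Complete open branch: satisfiable in K.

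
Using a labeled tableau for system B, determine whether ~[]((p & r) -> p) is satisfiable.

Unsatisfiable

1. ~[]((p & r) -> p), w0
2. ~((p & r) -> p), w1   [~[]-rule on 1: fresh world w1, w0Rw1]
3. p & r, w1   [~->-rule on 2]
4. ~p, w1   [~->-rule on 2]
5. p, w1   [&-rule on 3]
6. r, w1   [&-rule on 3]
Accessibility: w0Rw0, w0Rw1, w1Rw0, w1Rw1
Branch closes: p and ~p both at w1.
All branches of the tableau close; one closing branch shown above.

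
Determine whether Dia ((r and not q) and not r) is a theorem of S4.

Tableau for the negation not Dia ((r and not q) and not r):
1. not Dia ((r and not q) and not r), u
2. not ((r and not q) and not r), u
3. r, u
Accessibility: uRu
The negation has an open branch (countermodel exists).

Invalid (countermodel exists)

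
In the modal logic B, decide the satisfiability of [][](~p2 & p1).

Yes, satisfiable

1. [][](~p2 & p1), u
2. [](~p2 & p1), u
3. ~p2 & p1, u
4. ~p2, u
5. p1, u
Accessibility: uRu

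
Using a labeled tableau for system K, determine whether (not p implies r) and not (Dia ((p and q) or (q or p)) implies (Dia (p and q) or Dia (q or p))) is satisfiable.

1. (not p implies r) and not (Dia ((p and q) or (q or p)) implies (Dia (p and q) or Dia (q or p))), u
2. not p implies r, u
3. not (Dia ((p and q) or (q or p)) implies (Dia (p and q) or Dia (q or p))), u
4. Dia ((p and q) or (q or p)), u
5. not (Dia (p and q) or Dia (q or p)), u
6. not Dia (p and q), u
7. not Dia (q or p), u
8. r, u
9. (p and q) or (q or p), v
10. not (p and q), v
11. not (q or p), v
12. not q, v
13. not p, v
14. q or p, v
15. p, v
Accessibility: uRv
Branch closes: p and not p both at v.
All branches of the tableau close; one closing branch shown above.

Unsatisfiable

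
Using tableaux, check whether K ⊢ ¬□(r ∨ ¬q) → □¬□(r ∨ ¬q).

No, not valid

Tableau for the negation ¬(¬□(r ∨ ¬q) → □¬□(r ∨ ¬q)):
1. ¬(¬□(r ∨ ¬q) → □¬□(r ∨ ¬q)), w0
2. ¬□(r ∨ ¬q), w0
3. ¬□¬□(r ∨ ¬q), w0
4. ¬(r ∨ ¬q), w1
5. ¬r, w1
6. q, w1
7. □(r ∨ ¬q), w2
Accessibility: w0Rw1, w0Rw2
The negation has an open branch (countermodel exists).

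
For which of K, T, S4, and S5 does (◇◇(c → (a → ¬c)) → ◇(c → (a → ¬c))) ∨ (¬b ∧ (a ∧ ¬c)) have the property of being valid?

T-tableau for the negation ¬((◇◇(c → (a → ¬c)) → ◇(c → (a → ¬c))) ∨ (¬b ∧ (a ∧ ¬c))):
1. ¬((◇◇(c → (a → ¬c)) → ◇(c → (a → ¬c))) ∨ (¬b ∧ (a ∧ ¬c))), u
2. ¬(◇◇(c → (a → ¬c)) → ◇(c → (a → ¬c))), u
3. ¬(¬b ∧ (a ∧ ¬c)), u
4. ◇◇(c → (a → ¬c)), u
5. ¬◇(c → (a → ¬c)), u
6. ¬(c → (a → ¬c)), u
7. c, u
8. ¬(a → ¬c), u
9. a, u
10. ¬(a ∧ ¬c), u
11. ◇(c → (a → ¬c)), v
12. ¬(c → (a → ¬c)), v
13. c, v
14. ¬(a → ¬c), v
15. a, v
16. c → (a → ¬c), w
17. a → ¬c, w
18. ¬c, w
Accessibility: uRu, uRv, vRv, vRw, wRw
Complete open branch: countermodel on a T-frame, so not valid in T, nor in K (the same frame is also a K-frame).
S4-tableau for the negation ¬((◇◇(c → (a → ¬c)) → ◇(c → (a → ¬c))) ∨ (¬b ∧ (a ∧ ¬c))):
1. ¬((◇◇(c → (a → ¬c)) → ◇(c → (a → ¬c))) ∨ (¬b ∧ (a ∧ ¬c))), u
2. ¬(◇◇(c → (a → ¬c)) → ◇(c → (a → ¬c))), u
3. ¬(¬b ∧ (a ∧ ¬c)), u
4. ◇◇(c → (a → ¬c)), u
5. ¬◇(c → (a → ¬c)), u
6. ¬(c → (a → ¬c)), u
7. c, u
8. ¬(a → ¬c), u
9. a, u
10. ¬(a ∧ ¬c), u
11. ◇(c → (a → ¬c)), v
12. ¬(c → (a → ¬c)), v
13. c, v
14. ¬(a → ¬c), v
15. a, v
16. c → (a → ¬c), w
17. ¬(c → (a → ¬c)), w
18. c, w
19. ¬(a → ¬c), w
20. a, w
21. a → ¬c, w
22. ¬c, w
Accessibility: uRu, uRv, uRw, vRv, vRw, wRw
Branch closes: c and ¬c both at w.
Every branch closes (one shown): valid in S4, hence also in S5 (every theorem of S4 is a theorem of S5).

S4, S5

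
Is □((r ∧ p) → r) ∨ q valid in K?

Valid

Tableau for the negation ¬(□((r ∧ p) → r) ∨ q):
1. ¬(□((r ∧ p) → r) ∨ q), u
2. ¬□((r ∧ p) → r), u
3. ¬q, u
4. ¬((r ∧ p) → r), v
5. r ∧ p, v
6. ¬r, v
7. r, v
8. p, v
Accessibility: uRv
Branch closes: r and ¬r both at v.
All branches of the negation close; one closing branch shown above.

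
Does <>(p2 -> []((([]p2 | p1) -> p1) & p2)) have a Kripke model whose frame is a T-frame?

Yes, satisfiable

1. <>(p2 -> []((([]p2 | p1) -> p1) & p2)), 0
2. p2 -> []((([]p2 | p1) -> p1) & p2), 1   [<>-rule on 1: fresh world 1, 0R1]
3. []((([]p2 | p1) -> p1) & p2), 1   [->-rule on 2 (branches; this branch)]
4. (([]p2 | p1) -> p1) & p2, 1   [[]-rule on 3 via 1R1]
5. ([]p2 | p1) -> p1, 1   [&-rule on 4]
6. p2, 1   [&-rule on 4]
7. p1, 1   [->-rule on 5 (branches; this branch)]
Accessibility: 0R0, 0R1, 1R1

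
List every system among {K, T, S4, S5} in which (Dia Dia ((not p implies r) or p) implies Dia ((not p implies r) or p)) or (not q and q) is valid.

S4, S5

T-tableau for the negation not ((Dia Dia ((not p implies r) or p) implies Dia ((not p implies r) or p)) or (not q and q)):
1. not ((Dia Dia ((not p implies r) or p) implies Dia ((not p implies r) or p)) or (not q and q)), u
2. not (Dia Dia ((not p implies r) or p) implies Dia ((not p implies r) or p)), u
3. not (not q and q), u
4. Dia Dia ((not p implies r) or p), u
5. not Dia ((not p implies r) or p), u
6. not ((not p implies r) or p), u
7. not (not p implies r), u
8. not p, u
9. not r, u
10. not q, u
11. Dia ((not p implies r) or p), v
12. not ((not p implies r) or p), v
13. not (not p implies r), v
14. not p, v
15. not r, v
16. (not p implies r) or p, w
17. p, w
Accessibility: uRu, uRv, vRv, vRw, wRw
Complete open branch: countermodel on a T-frame, so not valid in T, nor in K (the same frame is also a K-frame).
S4-tableau for the negation not ((Dia Dia ((not p implies r) or p) implies Dia ((not p implies r) or p)) or (not q and q)):
1. not ((Dia Dia ((not p implies r) or p) implies Dia ((not p implies r) or p)) or (not q and q)), u
2. not (Dia Dia ((not p implies r) or p) implies Dia ((not p implies r) or p)), u
3. not (not q and q), u
4. Dia Dia ((not p implies r) or p), u
5. not Dia ((not p implies r) or p), u
6. not ((not p implies r) or p), u
7. not (not p implies r), u
8. not p, u
9. not r, u
10. not q, u
11. Dia ((not p implies r) or p), v
12. not ((not p implies r) or p), v
13. not (not p implies r), v
14. not p, v
15. not r, v
16. (not p implies r) or p, w
17. not ((not p implies r) or p), w
18. not (not p implies r), w
19. not p, w
20. not r, w
21. not p implies r, w
22. r, w
Accessibility: uRu, uRv, uRw, vRv, vRw, wRw
Branch closes: r and not r both at w.
Every branch closes (one shown): valid in S4, hence also in S5 (every theorem of S4 is a theorem of S5).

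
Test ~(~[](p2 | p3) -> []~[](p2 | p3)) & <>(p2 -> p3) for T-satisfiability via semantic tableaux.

1. ~(~[](p2 | p3) -> []~[](p2 | p3)) & <>(p2 -> p3), u
2. ~(~[](p2 | p3) -> []~[](p2 | p3)), u   [&-rule on 1]
3. <>(p2 -> p3), u   [&-rule on 1]
4. ~[](p2 | p3), u   [~->-rule on 2]
5. ~[]~[](p2 | p3), u   [~->-rule on 2]
6. p2 -> p3, v   [<>-rule on 3: fresh world v, uRv]
7. p3, v   [->-rule on 6 (branches; this branch)]
8. ~(p2 | p3), w   [~[]-rule on 4: fresh world w, uRw]
9. ~p2, w   [~|-rule on 8]
10. ~p3, w   [~|-rule on 8]
11. [](p2 | p3), x   [~[]-rule on 5: fresh world x, uRx]
12. p2 | p3, x   [[]-rule on 11 via xRx]
13. p3, x   [|-rule on 12 (branches; this branch)]
Accessibility: uRu, uRv, uRw, uRx, vRv, wRw, xRx

Satisfiable (open branch found)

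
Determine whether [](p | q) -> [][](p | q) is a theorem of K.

Tableau for the negation ~([](p | q) -> [][](p | q)):
1. ~([](p | q) -> [][](p | q)), w0
2. [](p | q), w0
3. ~[][](p | q), w0
4. ~[](p | q), w1
5. p | q, w1
6. q, w1
7. ~(p | q), w2
8. ~p, w2
9. ~q, w2
Accessibility: w0Rw1, w1Rw2
The negation has an open branch (countermodel exists).

No, not valid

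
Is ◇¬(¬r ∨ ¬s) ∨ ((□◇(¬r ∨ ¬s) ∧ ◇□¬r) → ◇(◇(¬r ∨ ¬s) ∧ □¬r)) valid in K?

Yes, valid

Tableau for the negation ¬(◇¬(¬r ∨ ¬s) ∨ ((□◇(¬r ∨ ¬s) ∧ ◇□¬r) → ◇(◇(¬r ∨ ¬s) ∧ □¬r))):
1. ¬(◇¬(¬r ∨ ¬s) ∨ ((□◇(¬r ∨ ¬s) ∧ ◇□¬r) → ◇(◇(¬r ∨ ¬s) ∧ □¬r))), w0
2. ¬◇¬(¬r ∨ ¬s), w0
3. ¬((□◇(¬r ∨ ¬s) ∧ ◇□¬r) → ◇(◇(¬r ∨ ¬s) ∧ □¬r)), w0
4. □◇(¬r ∨ ¬s) ∧ ◇□¬r, w0
5. ¬◇(◇(¬r ∨ ¬s) ∧ □¬r), w0
6. □◇(¬r ∨ ¬s), w0
7. ◇□¬r, w0
8. □¬r, w1
9. ¬r ∨ ¬s, w1
10. ¬(◇(¬r ∨ ¬s) ∧ □¬r), w1
11. ◇(¬r ∨ ¬s), w1
12. ¬s, w1
13. ¬□¬r, w1
14. ¬r ∨ ¬s, w2
15. ¬r, w2
16. ¬s, w2
17. r, w3
18. ¬r, w3
Accessibility: w0Rw1, w1Rw2, w1Rw3
Branch closes: r and ¬r both at w3.
Every branch of the negation's tableau closes; the branch above is one of them.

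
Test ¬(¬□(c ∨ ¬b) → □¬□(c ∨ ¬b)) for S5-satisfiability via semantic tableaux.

No, unsatisfiable

1. ¬(¬□(c ∨ ¬b) → □¬□(c ∨ ¬b)), u
2. ¬□(c ∨ ¬b), u
3. ¬□¬□(c ∨ ¬b), u
4. ¬(c ∨ ¬b), v
5. ¬c, v
6. b, v
7. □(c ∨ ¬b), w
8. c ∨ ¬b, u
9. c ∨ ¬b, v
10. c ∨ ¬b, w
11. ¬b, u
12. ¬b, v
Accessibility: uRu, uRv, uRw, vRu, vRv, vRw, wRu, wRv, wRw
Branch closes: b and ¬b both at v.
Every branch closes; the branch above is one of them.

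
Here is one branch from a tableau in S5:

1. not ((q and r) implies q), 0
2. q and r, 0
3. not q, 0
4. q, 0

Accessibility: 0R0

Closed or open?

Yes, closed

Both q and not q appear at 0.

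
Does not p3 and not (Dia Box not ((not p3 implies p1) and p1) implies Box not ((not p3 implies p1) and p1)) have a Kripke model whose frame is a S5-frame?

1. not p3 and not (Dia Box not ((not p3 implies p1) and p1) implies Box not ((not p3 implies p1) and p1)), u
2. not p3, u
3. not (Dia Box not ((not p3 implies p1) and p1) implies Box not ((not p3 implies p1) and p1)), u
4. Dia Box not ((not p3 implies p1) and p1), u
5. not Box not ((not p3 implies p1) and p1), u
6. Box not ((not p3 implies p1) and p1), v
7. not ((not p3 implies p1) and p1), u
8. not ((not p3 implies p1) and p1), v
9. not (not p3 implies p1), u
10. not p1, u
11. not (not p3 implies p1), v
12. not p3, v
13. not p1, v
14. (not p3 implies p1) and p1, w
15. not p3 implies p1, w
16. p1, w
17. not ((not p3 implies p1) and p1), w
18. not (not p3 implies p1), w
19. not p3, w
20. not p1, w
Accessibility: uRu, uRv, uRw, vRu, vRv, vRw, wRu, wRv, wRw
Branch closes: p1 and not p1 both at w.
Every branch closes; the branch above is one of them.

No, unsatisfiable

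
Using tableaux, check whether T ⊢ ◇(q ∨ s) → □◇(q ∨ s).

No, not valid

Tableau for the negation ¬(◇(q ∨ s) → □◇(q ∨ s)):
1. ¬(◇(q ∨ s) → □◇(q ∨ s)), 0
2. ◇(q ∨ s), 0
3. ¬□◇(q ∨ s), 0
4. q ∨ s, 1
5. s, 1
6. ¬◇(q ∨ s), 2
7. ¬(q ∨ s), 2
8. ¬q, 2
9. ¬s, 2
Accessibility: 0R0, 0R1, 0R2, 1R1, 2R2
The negation has an open branch (countermodel exists).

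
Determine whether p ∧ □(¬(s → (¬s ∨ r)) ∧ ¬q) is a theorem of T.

Tableau for the negation ¬(p ∧ □(¬(s → (¬s ∨ r)) ∧ ¬q)):
1. ¬(p ∧ □(¬(s → (¬s ∨ r)) ∧ ¬q)), u
2. ¬□(¬(s → (¬s ∨ r)) ∧ ¬q), u
3. ¬(¬(s → (¬s ∨ r)) ∧ ¬q), v
4. q, v
Accessibility: uRu, uRv, vRv
The negation has an open branch (countermodel exists).

Not valid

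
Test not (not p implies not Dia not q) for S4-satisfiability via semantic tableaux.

Satisfiable

1. not (not p implies not Dia not q), u
2. not p, u   [neg-implies-rule on 1]
3. Dia not q, u   [neg-implies-rule on 1]
4. not q, v   [Dia-rule on 3: fresh world v, uRv]
Accessibility: uRu, uRv, vRv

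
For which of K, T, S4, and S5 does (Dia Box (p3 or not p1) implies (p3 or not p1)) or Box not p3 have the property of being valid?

S5-tableau for the negation not ((Dia Box (p3 or not p1) implies (p3 or not p1)) or Box not p3):
1. not ((Dia Box (p3 or not p1) implies (p3 or not p1)) or Box not p3), 0
2. not (Dia Box (p3 or not p1) implies (p3 or not p1)), 0
3. not Box not p3, 0
4. Dia Box (p3 or not p1), 0
5. not (p3 or not p1), 0
6. not p3, 0
7. p1, 0
8. p3, 1
9. Box (p3 or not p1), 2
10. p3 or not p1, 0
11. p3 or not p1, 1
12. p3 or not p1, 2
13. not p1, 0
Accessibility: 0R0, 0R1, 0R2, 1R0, 1R1, 1R2, 2R0, 2R1, 2R2
Branch closes: p1 and not p1 both at 0.
Every branch closes (one shown): valid in S5.
S4-tableau for the negation not ((Dia Box (p3 or not p1) implies (p3 or not p1)) or Box not p3):
1. not ((Dia Box (p3 or not p1) implies (p3 or not p1)) or Box not p3), 0
2. not (Dia Box (p3 or not p1) implies (p3 or not p1)), 0
3. not Box not p3, 0
4. Dia Box (p3 or not p1), 0
5. not (p3 or not p1), 0
6. not p3, 0
7. p1, 0
8. p3, 1
9. Box (p3 or not p1), 2
10. p3 or not p1, 2
11. not p1, 2
Accessibility: 0R0, 0R1, 0R2, 1R1, 2R2
Complete open branch: countermodel on an S4-frame, so not valid in S4, nor in K, T (the same frame is also a K-frame and a T-frame).

S5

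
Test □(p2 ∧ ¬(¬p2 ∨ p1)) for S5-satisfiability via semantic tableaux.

Yes, satisfiable

1. □(p2 ∧ ¬(¬p2 ∨ p1)), u
2. p2 ∧ ¬(¬p2 ∨ p1), u
3. p2, u
4. ¬(¬p2 ∨ p1), u
5. ¬p1, u
Accessibility: uRu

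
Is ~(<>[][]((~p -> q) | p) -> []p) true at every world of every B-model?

Tableau for the negation <>[][]((~p -> q) | p) -> []p:
1. <>[][]((~p -> q) | p) -> []p, w0
2. []p, w0
3. p, w0
Accessibility: w0Rw0
The negation has an open branch (countermodel exists).

No, not valid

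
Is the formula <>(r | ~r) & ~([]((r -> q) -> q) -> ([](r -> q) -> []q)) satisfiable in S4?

No, unsatisfiable

1. <>(r | ~r) & ~([]((r -> q) -> q) -> ([](r -> q) -> []q)), w0
2. <>(r | ~r), w0
3. ~([]((r -> q) -> q) -> ([](r -> q) -> []q)), w0
4. []((r -> q) -> q), w0
5. ~([](r -> q) -> []q), w0
6. [](r -> q), w0
7. ~[]q, w0
8. (r -> q) -> q, w0
9. r -> q, w0
10. q, w0
11. r | ~r, w1
12. (r -> q) -> q, w1
13. r -> q, w1
14. ~r, w1
15. q, w1
16. ~q, w2
17. (r -> q) -> q, w2
18. r -> q, w2
19. ~(r -> q), w2
20. r, w2
21. q, w2
Accessibility: w0Rw0, w0Rw1, w0Rw2, w1Rw1, w2Rw2
Branch closes: q and ~q both at w2.
Every branch closes; the branch above is one of them.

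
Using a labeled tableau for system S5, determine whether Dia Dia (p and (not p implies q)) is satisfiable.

1. Dia Dia (p and (not p implies q)), u
2. Dia (p and (not p implies q)), v   [Dia-rule on 1: fresh world v, uRv]
3. p and (not p implies q), w   [Dia-rule on 2: fresh world w, vRw]
4. p, w   [and-rule on 3]
5. not p implies q, w   [and-rule on 3]
6. q, w   [implies-rule on 5 (branches; this branch)]
Accessibility: uRu, uRv, uRw, vRu, vRv, vRw, wRu, wRv, wRw

Yes, satisfiable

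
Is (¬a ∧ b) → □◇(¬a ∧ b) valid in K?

Tableau for the negation ¬((¬a ∧ b) → □◇(¬a ∧ b)):
1. ¬((¬a ∧ b) → □◇(¬a ∧ b)), 0
2. ¬a ∧ b, 0
3. ¬□◇(¬a ∧ b), 0
4. ¬a, 0
5. b, 0
6. ¬◇(¬a ∧ b), 1
Accessibility: 0R1
The negation has an open branch (countermodel exists).

No, not valid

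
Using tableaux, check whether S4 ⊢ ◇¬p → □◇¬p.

Tableau for the negation ¬(◇¬p → □◇¬p):
1. ¬(◇¬p → □◇¬p), w0
2. ◇¬p, w0
3. ¬□◇¬p, w0
4. ¬p, w1
5. ¬◇¬p, w2
6. p, w2
Accessibility: w0Rw0, w0Rw1, w0Rw2, w1Rw1, w2Rw2
The negation has an open branch (countermodel exists).

Invalid (countermodel exists)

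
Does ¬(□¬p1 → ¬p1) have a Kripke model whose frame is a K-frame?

1. ¬(□¬p1 → ¬p1), 0
2. □¬p1, 0   [¬→-rule on 1]
3. p1, 0   [¬→-rule on 1]

Satisfiable (open branch found)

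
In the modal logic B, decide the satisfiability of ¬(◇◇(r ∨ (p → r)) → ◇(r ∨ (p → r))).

1. ¬(◇◇(r ∨ (p → r)) → ◇(r ∨ (p → r))), u
2. ◇◇(r ∨ (p → r)), u
3. ¬◇(r ∨ (p → r)), u
4. ¬(r ∨ (p → r)), u
5. ¬r, u
6. ¬(p → r), u
7. p, u
8. ◇(r ∨ (p → r)), v
9. ¬(r ∨ (p → r)), v
10. ¬r, v
11. ¬(p → r), v
12. p, v
13. r ∨ (p → r), w
14. p → r, w
15. r, w
Accessibility: uRu, uRv, vRu, vRv, vRw, wRv, wRw

Satisfiable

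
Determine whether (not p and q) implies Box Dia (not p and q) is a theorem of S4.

Tableau for the negation not ((not p and q) implies Box Dia (not p and q)):
1. not ((not p and q) implies Box Dia (not p and q)), 0
2. not p and q, 0   [neg-implies-rule on 1]
3. not Box Dia (not p and q), 0   [neg-implies-rule on 1]
4. not p, 0   [and-rule on 2]
5. q, 0   [and-rule on 2]
6. not Dia (not p and q), 1   [neg-Box-rule on 3: fresh world 1, 0R1]
7. not (not p and q), 1   [neg-Dia-rule on 6 via 1R1]
8. not q, 1   [neg-and-rule on 7 (branches; this branch)]
Accessibility: 0R0, 0R1, 1R1
The negation has an open branch (countermodel exists).

Invalid (countermodel exists)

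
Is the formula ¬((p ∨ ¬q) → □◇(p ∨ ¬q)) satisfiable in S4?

1. ¬((p ∨ ¬q) → □◇(p ∨ ¬q)), w0
2. p ∨ ¬q, w0
3. ¬□◇(p ∨ ¬q), w0
4. ¬q, w0
5. ¬◇(p ∨ ¬q), w1
6. ¬(p ∨ ¬q), w1
7. ¬p, w1
8. q, w1
Accessibility: w0Rw0, w0Rw1, w1Rw1

Yes, satisfiable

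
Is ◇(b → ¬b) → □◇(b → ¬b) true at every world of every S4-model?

Tableau for the negation ¬(◇(b → ¬b) → □◇(b → ¬b)):
1. ¬(◇(b → ¬b) → □◇(b → ¬b)), w0
2. ◇(b → ¬b), w0
3. ¬□◇(b → ¬b), w0
4. b → ¬b, w1
5. ¬b, w1
6. ¬◇(b → ¬b), w2
7. ¬(b → ¬b), w2
8. b, w2
Accessibility: w0Rw0, w0Rw1, w0Rw2, w1Rw1, w2Rw2
The negation has an open branch (countermodel exists).

Invalid (countermodel exists)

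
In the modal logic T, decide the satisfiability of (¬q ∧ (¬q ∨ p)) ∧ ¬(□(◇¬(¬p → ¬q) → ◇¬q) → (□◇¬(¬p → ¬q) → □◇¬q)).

Unsatisfiable

1. (¬q ∧ (¬q ∨ p)) ∧ ¬(□(◇¬(¬p → ¬q) → ◇¬q) → (□◇¬(¬p → ¬q) → □◇¬q)), u
2. ¬q ∧ (¬q ∨ p), u
3. ¬(□(◇¬(¬p → ¬q) → ◇¬q) → (□◇¬(¬p → ¬q) → □◇¬q)), u
4. ¬q, u
5. ¬q ∨ p, u
6. □(◇¬(¬p → ¬q) → ◇¬q), u
7. ¬(□◇¬(¬p → ¬q) → □◇¬q), u
8. □◇¬(¬p → ¬q), u
9. ¬□◇¬q, u
10. ◇¬(¬p → ¬q) → ◇¬q, u
11. ◇¬(¬p → ¬q), u
12. p, u
13. ◇¬q, u
14. ¬◇¬q, v
15. ◇¬(¬p → ¬q) → ◇¬q, v
16. ◇¬(¬p → ¬q), v
17. q, v
18. ◇¬q, v
19. ¬(¬p → ¬q), w
20. ¬p, w
21. q, w
22. ◇¬(¬p → ¬q) → ◇¬q, w
23. ◇¬(¬p → ¬q), w
24. ◇¬q, w
25. ¬q, x
26. ◇¬(¬p → ¬q) → ◇¬q, x
27. ◇¬(¬p → ¬q), x
28. ¬◇¬(¬p → ¬q), x
29. ¬p → ¬q, x
30. ¬(¬p → ¬q), y
31. ¬p, y
32. q, y
33. ¬q, z
34. q, z
Accessibility: uRu, uRv, uRw, uRx, vRv, vRy, vRz, wRw, xRx, yRy, zRz
Branch closes: q and ¬q both at z.
All branches of the tableau close; one closing branch shown above.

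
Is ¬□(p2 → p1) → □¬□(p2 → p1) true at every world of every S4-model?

Tableau for the negation ¬(¬□(p2 → p1) → □¬□(p2 → p1)):
1. ¬(¬□(p2 → p1) → □¬□(p2 → p1)), 0
2. ¬□(p2 → p1), 0
3. ¬□¬□(p2 → p1), 0
4. ¬(p2 → p1), 1
5. p2, 1
6. ¬p1, 1
7. □(p2 → p1), 2
8. p2 → p1, 2
9. p1, 2
Accessibility: 0R0, 0R1, 0R2, 1R1, 2R2
The negation has an open branch (countermodel exists).

Not valid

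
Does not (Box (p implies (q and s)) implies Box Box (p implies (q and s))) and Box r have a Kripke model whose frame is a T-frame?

1. not (Box (p implies (q and s)) implies Box Box (p implies (q and s))) and Box r, w0
2. not (Box (p implies (q and s)) implies Box Box (p implies (q and s))), w0
3. Box r, w0
4. Box (p implies (q and s)), w0
5. not Box Box (p implies (q and s)), w0
6. r, w0
7. p implies (q and s), w0
8. q and s, w0
9. q, w0
10. s, w0
11. not Box (p implies (q and s)), w1
12. r, w1
13. p implies (q and s), w1
14. q and s, w1
15. q, w1
16. s, w1
17. not (p implies (q and s)), w2
18. p, w2
19. not (q and s), w2
20. not s, w2
Accessibility: w0Rw0, w0Rw1, w1Rw1, w1Rw2, w2Rw2

Yes, satisfiable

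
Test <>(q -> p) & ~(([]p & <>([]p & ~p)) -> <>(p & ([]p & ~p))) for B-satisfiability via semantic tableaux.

Unsatisfiable (every branch closes)

1. <>(q -> p) & ~(([]p & <>([]p & ~p)) -> <>(p & ([]p & ~p))), 0
2. <>(q -> p), 0
3. ~(([]p & <>([]p & ~p)) -> <>(p & ([]p & ~p))), 0
4. []p & <>([]p & ~p), 0
5. ~<>(p & ([]p & ~p)), 0
6. []p, 0
7. <>([]p & ~p), 0
8. ~(p & ([]p & ~p)), 0
9. p, 0
10. ~([]p & ~p), 0
11. q -> p, 1
12. ~(p & ([]p & ~p)), 1
13. p, 1
14. ~([]p & ~p), 1
15. []p & ~p, 2
16. []p, 2
17. ~p, 2
18. ~(p & ([]p & ~p)), 2
19. p, 2
Accessibility: 0R0, 0R1, 0R2, 1R0, 1R1, 2R0, 2R2
Branch closes: p and ~p both at 2.
All branches of the tableau close; one closing branch shown above.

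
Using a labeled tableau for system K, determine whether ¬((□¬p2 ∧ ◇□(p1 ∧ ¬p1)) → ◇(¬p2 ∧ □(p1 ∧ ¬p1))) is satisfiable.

1. ¬((□¬p2 ∧ ◇□(p1 ∧ ¬p1)) → ◇(¬p2 ∧ □(p1 ∧ ¬p1))), u
2. □¬p2 ∧ ◇□(p1 ∧ ¬p1), u   [¬→-rule on 1]
3. ¬◇(¬p2 ∧ □(p1 ∧ ¬p1)), u   [¬→-rule on 1]
4. □¬p2, u   [∧-rule on 2]
5. ◇□(p1 ∧ ¬p1), u   [∧-rule on 2]
6. □(p1 ∧ ¬p1), v   [◇-rule on 5: fresh world v, uRv]
7. ¬(¬p2 ∧ □(p1 ∧ ¬p1)), v   [¬◇-rule on 3 via uRv]
8. ¬p2, v   [□-rule on 4 via uRv]
9. ¬□(p1 ∧ ¬p1), v   [¬∧-rule on 7 (branches; this branch)]
10. ¬(p1 ∧ ¬p1), w   [¬□-rule on 9: fresh world w, vRw]
11. p1 ∧ ¬p1, w   [□-rule on 6 via vRw]
12. p1, w   [∧-rule on 11]
13. ¬p1, w   [∧-rule on 11]
Accessibility: uRv, vRw
Branch closes: p1 and ¬p1 both at w.
Every branch closes; the branch above is one of them.

No, unsatisfiable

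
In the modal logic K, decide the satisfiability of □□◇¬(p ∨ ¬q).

1. □□◇¬(p ∨ ¬q), 0

Satisfiable (open branch found)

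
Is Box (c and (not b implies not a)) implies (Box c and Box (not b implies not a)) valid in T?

Tableau for the negation not (Box (c and (not b implies not a)) implies (Box c and Box (not b implies not a))):
1. not (Box (c and (not b implies not a)) implies (Box c and Box (not b implies not a))), u
2. Box (c and (not b implies not a)), u
3. not (Box c and Box (not b implies not a)), u
4. c and (not b implies not a), u
5. c, u
6. not b implies not a, u
7. not Box (not b implies not a), u
8. not a, u
9. not (not b implies not a), v
10. not b, v
11. a, v
12. c and (not b implies not a), v
13. c, v
14. not b implies not a, v
15. not a, v
Accessibility: uRu, uRv, vRv
Branch closes: a and not a both at v.
All branches of the negation close; one closing branch shown above.

Valid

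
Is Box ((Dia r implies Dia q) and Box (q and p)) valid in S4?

Invalid (countermodel exists)

Tableau for the negation not Box ((Dia r implies Dia q) and Box (q and p)):
1. not Box ((Dia r implies Dia q) and Box (q and p)), u
2. not ((Dia r implies Dia q) and Box (q and p)), v   [neg-Box-rule on 1: fresh world v, uRv]
3. not Box (q and p), v   [neg-and-rule on 2 (branches; this branch)]
4. not (q and p), w   [neg-Box-rule on 3: fresh world w, vRw]
5. not p, w   [neg-and-rule on 4 (branches; this branch)]
Accessibility: uRu, uRv, uRw, vRv, vRw, wRw
The negation has an open branch (countermodel exists).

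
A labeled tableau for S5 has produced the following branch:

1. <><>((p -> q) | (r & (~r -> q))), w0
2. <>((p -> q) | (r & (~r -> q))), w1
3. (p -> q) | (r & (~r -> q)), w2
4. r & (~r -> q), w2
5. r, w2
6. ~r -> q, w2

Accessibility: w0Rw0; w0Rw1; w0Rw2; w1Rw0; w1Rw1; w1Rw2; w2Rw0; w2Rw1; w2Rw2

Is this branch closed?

No world carries both an atom and its negation.

No, open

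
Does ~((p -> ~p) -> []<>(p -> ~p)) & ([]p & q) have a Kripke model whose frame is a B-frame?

Unsatisfiable (every branch closes)

1. ~((p -> ~p) -> []<>(p -> ~p)) & ([]p & q), 0
2. ~((p -> ~p) -> []<>(p -> ~p)), 0
3. []p & q, 0
4. p -> ~p, 0
5. ~[]<>(p -> ~p), 0
6. []p, 0
7. q, 0
8. p, 0
9. ~p, 0
Accessibility: 0R0
Branch closes: p and ~p both at 0.
(One branch shown.) All branches close.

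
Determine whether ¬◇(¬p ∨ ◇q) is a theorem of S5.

Invalid (countermodel exists)

Tableau for the negation ◇(¬p ∨ ◇q):
1. ◇(¬p ∨ ◇q), u
2. ¬p ∨ ◇q, v
3. ◇q, v
4. q, w
Accessibility: uRu, uRv, uRw, vRu, vRv, vRw, wRu, wRv, wRw
The negation has an open branch (countermodel exists).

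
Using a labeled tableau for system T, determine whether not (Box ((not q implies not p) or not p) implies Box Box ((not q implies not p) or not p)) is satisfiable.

Yes, satisfiable

1. not (Box ((not q implies not p) or not p) implies Box Box ((not q implies not p) or not p)), u
2. Box ((not q implies not p) or not p), u   [neg-implies-rule on 1]
3. not Box Box ((not q implies not p) or not p), u   [neg-implies-rule on 1]
4. (not q implies not p) or not p, u   [Box-rule on 2 via uRu]
5. not p, u   [or-rule on 4 (branches; this branch)]
6. not Box ((not q implies not p) or not p), v   [neg-Box-rule on 3: fresh world v, uRv]
7. (not q implies not p) or not p, v   [Box-rule on 2 via uRv]
8. not p, v   [or-rule on 7 (branches; this branch)]
9. not ((not q implies not p) or not p), w   [neg-Box-rule on 6: fresh world w, vRw]
10. not (not q implies not p), w   [neg-or-rule on 9]
11. p, w   [neg-or-rule on 9]
12. not q, w   [neg-implies-rule on 10]
Accessibility: uRu, uRv, vRv, vRw, wRw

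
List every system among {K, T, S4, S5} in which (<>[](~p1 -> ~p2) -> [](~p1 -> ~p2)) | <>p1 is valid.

S5-tableau for the negation ~((<>[](~p1 -> ~p2) -> [](~p1 -> ~p2)) | <>p1):
1. ~((<>[](~p1 -> ~p2) -> [](~p1 -> ~p2)) | <>p1), 0
2. ~(<>[](~p1 -> ~p2) -> [](~p1 -> ~p2)), 0
3. ~<>p1, 0
4. <>[](~p1 -> ~p2), 0
5. ~[](~p1 -> ~p2), 0
6. ~p1, 0
7. [](~p1 -> ~p2), 1
8. ~p1, 1
9. ~p1 -> ~p2, 0
10. ~p1 -> ~p2, 1
11. ~p2, 0
12. ~p2, 1
13. ~(~p1 -> ~p2), 2
14. ~p1, 2
15. p2, 2
16. ~p1 -> ~p2, 2
17. ~p2, 2
Accessibility: 0R0, 0R1, 0R2, 1R0, 1R1, 1R2, 2R0, 2R1, 2R2
Branch closes: p2 and ~p2 both at 2.
Every branch closes (one shown): valid in S5.
S4-tableau for the negation ~((<>[](~p1 -> ~p2) -> [](~p1 -> ~p2)) | <>p1):
1. ~((<>[](~p1 -> ~p2) -> [](~p1 -> ~p2)) | <>p1), 0
2. ~(<>[](~p1 -> ~p2) -> [](~p1 -> ~p2)), 0
3. ~<>p1, 0
4. <>[](~p1 -> ~p2), 0
5. ~[](~p1 -> ~p2), 0
6. ~p1, 0
7. [](~p1 -> ~p2), 1
8. ~p1, 1
9. ~p1 -> ~p2, 1
10. ~p2, 1
11. ~(~p1 -> ~p2), 2
12. ~p1, 2
13. p2, 2
Accessibility: 0R0, 0R1, 0R2, 1R1, 2R2
Complete open branch: countermodel on an S4-frame, so not valid in S4, nor in K, T (the same frame is also a K-frame and a T-frame).

S5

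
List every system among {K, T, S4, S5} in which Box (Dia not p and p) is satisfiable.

T-tableau for the formula:
1. Box (Dia not p and p), u
2. Dia not p and p, u
3. Dia not p, u
4. p, u
5. not p, v
6. Dia not p and p, v
7. Dia not p, v
8. p, v
Accessibility: uRu, uRv, vRv
Branch closes: p and not p both at v.
Every branch closes (one shown): unsatisfiable in T, hence also in S4, S5 (every S4/S5-frame is a T-frame).
K-tableau for the formula:
1. Box (Dia not p and p), u
Complete open branch: satisfiable in K.

K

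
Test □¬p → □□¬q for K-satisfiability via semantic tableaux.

1. □¬p → □□¬q, u
2. □□¬q, u   [→-rule on 1 (branches; this branch)]

Satisfiable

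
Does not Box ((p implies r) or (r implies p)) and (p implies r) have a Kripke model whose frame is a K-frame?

1. not Box ((p implies r) or (r implies p)) and (p implies r), w0
2. not Box ((p implies r) or (r implies p)), w0
3. p implies r, w0
4. r, w0
5. not ((p implies r) or (r implies p)), w1
6. not (p implies r), w1
7. not (r implies p), w1
8. p, w1
9. not r, w1
10. r, w1
11. not p, w1
Accessibility: w0Rw1
Branch closes: r and not r both at w1.
(One branch shown.) All branches close.

Unsatisfiable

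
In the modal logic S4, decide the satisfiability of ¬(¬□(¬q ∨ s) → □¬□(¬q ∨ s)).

1. ¬(¬□(¬q ∨ s) → □¬□(¬q ∨ s)), w0
2. ¬□(¬q ∨ s), w0   [¬→-rule on 1]
3. ¬□¬□(¬q ∨ s), w0   [¬→-rule on 1]
4. ¬(¬q ∨ s), w1   [¬□-rule on 2: fresh world w1, w0Rw1]
5. q, w1   [¬∨-rule on 4]
6. ¬s, w1   [¬∨-rule on 4]
7. □(¬q ∨ s), w2   [¬□-rule on 3: fresh world w2, w0Rw2]
8. ¬q ∨ s, w2   [□-rule on 7 via w2Rw2]
9. s, w2   [∨-rule on 8 (branches; this branch)]
Accessibility: w0Rw0, w0Rw1, w0Rw2, w1Rw1, w2Rw2

Satisfiable (open branch found)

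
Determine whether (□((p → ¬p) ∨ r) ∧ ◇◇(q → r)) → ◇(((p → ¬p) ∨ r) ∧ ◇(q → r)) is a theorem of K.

Tableau for the negation ¬((□((p → ¬p) ∨ r) ∧ ◇◇(q → r)) → ◇(((p → ¬p) ∨ r) ∧ ◇(q → r))):
1. ¬((□((p → ¬p) ∨ r) ∧ ◇◇(q → r)) → ◇(((p → ¬p) ∨ r) ∧ ◇(q → r))), w0
2. □((p → ¬p) ∨ r) ∧ ◇◇(q → r), w0
3. ¬◇(((p → ¬p) ∨ r) ∧ ◇(q → r)), w0
4. □((p → ¬p) ∨ r), w0
5. ◇◇(q → r), w0
6. ◇(q → r), w1
7. ¬(((p → ¬p) ∨ r) ∧ ◇(q → r)), w1
8. (p → ¬p) ∨ r, w1
9. ¬◇(q → r), w1
10. p → ¬p, w1
11. ¬p, w1
12. q → r, w2
13. ¬(q → r), w2
14. q, w2
15. ¬r, w2
16. r, w2
Accessibility: w0Rw1, w1Rw2
Branch closes: r and ¬r both at w2.
Every branch of the negation's tableau closes; the branch above is one of them.

Yes, valid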